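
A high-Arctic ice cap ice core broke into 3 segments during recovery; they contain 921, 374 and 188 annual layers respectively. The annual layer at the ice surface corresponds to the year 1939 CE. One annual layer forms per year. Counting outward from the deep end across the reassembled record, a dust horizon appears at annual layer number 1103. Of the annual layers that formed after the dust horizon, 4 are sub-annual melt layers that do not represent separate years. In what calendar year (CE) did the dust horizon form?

1563 CE

Total annual layers = 921 + 374 + 188 = 1483.
1483 − 1103 = 380 annual layers lie beyond the dust horizon toward the ice surface.
Removing the 4 false annual layers leaves 380 − 4 = 376 true annual layers beyond the dust horizon.
Counting back 376 years from 1939 CE places the dust horizon in 1939 − 376 = 1563 CE.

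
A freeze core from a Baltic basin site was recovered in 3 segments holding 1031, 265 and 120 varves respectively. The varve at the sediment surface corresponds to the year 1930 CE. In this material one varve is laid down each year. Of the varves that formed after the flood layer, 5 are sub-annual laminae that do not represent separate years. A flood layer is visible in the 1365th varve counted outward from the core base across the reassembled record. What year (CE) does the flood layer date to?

Total varves = 1031 + 265 + 120 = 1416.
Between varve 1365 and the sediment surface there are 1416 − 1365 = 51 varves.
Excluding 5 false varves: 51 − 5 = 46.
1930 − 46 = 1884 CE.

1884 CE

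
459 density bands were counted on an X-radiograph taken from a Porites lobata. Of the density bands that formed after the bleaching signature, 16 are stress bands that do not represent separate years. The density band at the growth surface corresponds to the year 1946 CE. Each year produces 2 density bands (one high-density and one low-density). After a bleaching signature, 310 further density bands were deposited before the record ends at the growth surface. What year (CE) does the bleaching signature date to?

1799 CE

There are 310 density bands younger than the bleaching signature.
Excluding 16 false density bands: 310 − 16 = 294.
Dividing by 2 density bands per year: 294 / 2 = 147 years.
The density band at the growth surface is 1946 CE, so the bleaching signature dates to 1946 − 147 = 1799 CE.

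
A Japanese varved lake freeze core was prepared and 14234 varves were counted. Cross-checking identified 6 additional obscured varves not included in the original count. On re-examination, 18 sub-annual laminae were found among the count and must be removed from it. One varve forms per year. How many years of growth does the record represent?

True varve count = 14234 − 18 + 6 = 14222.
One varve per year makes the duration 14222 years.

14222 years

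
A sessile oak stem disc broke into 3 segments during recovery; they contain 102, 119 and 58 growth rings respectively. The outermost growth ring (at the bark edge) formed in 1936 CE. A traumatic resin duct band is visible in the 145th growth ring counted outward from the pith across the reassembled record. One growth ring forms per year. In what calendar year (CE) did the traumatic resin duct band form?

Total growth rings = 102 + 119 + 58 = 279.
Between growth ring 145 and the bark edge there are 279 − 145 = 134 growth rings.
The growth ring at the bark edge is 1936 CE, so the traumatic resin duct band dates to 1936 − 134 = 1802 CE.

1802 CE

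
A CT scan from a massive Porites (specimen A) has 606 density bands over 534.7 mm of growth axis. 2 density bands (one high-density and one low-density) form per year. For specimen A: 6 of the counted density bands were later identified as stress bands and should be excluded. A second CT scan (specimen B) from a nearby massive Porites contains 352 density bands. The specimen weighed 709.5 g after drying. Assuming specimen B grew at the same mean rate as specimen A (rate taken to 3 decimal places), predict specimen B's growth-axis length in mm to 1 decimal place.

313.6 mm

Specimen A: correcting the raw count gives 606 − 6 = 600 true density bands.
Specimen A: 600 density bands at 2 per year is 600 / 2 = 300 years.
A: 534.7 mm over 300 years gives 534.7 / 300 ≈ 1.782 mm/yr.
Specimen B: dividing by 2 density bands per year: 352 / 2 = 176 years. B's length ≈ 1.782 × 176 = 313.6 mm.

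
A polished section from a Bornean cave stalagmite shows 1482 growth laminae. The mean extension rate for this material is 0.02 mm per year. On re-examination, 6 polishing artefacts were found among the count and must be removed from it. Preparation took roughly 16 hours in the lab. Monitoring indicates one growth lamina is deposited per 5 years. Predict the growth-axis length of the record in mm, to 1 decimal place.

True growth lamina count = 1482 − 6 = 1476.
At 5 years per growth lamina, 1476 × 5 = 7380 years.
Predicted length = 0.02 mm/year × 7380 years = 147.6 mm.

147.6 mm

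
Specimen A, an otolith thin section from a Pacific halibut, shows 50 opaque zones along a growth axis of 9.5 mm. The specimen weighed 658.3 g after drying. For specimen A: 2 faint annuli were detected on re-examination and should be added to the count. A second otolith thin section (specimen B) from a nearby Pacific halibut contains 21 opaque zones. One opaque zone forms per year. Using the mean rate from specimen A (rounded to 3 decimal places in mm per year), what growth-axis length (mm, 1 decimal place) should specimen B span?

Specimen A: adjusted count: 50 + 2 = 52 opaque zones.
A: 9.5 mm over 52 years gives 9.5 / 52 ≈ 0.183 mm/year.
B's length ≈ 0.183 × 21 = 3.8 mm.

3.8 mm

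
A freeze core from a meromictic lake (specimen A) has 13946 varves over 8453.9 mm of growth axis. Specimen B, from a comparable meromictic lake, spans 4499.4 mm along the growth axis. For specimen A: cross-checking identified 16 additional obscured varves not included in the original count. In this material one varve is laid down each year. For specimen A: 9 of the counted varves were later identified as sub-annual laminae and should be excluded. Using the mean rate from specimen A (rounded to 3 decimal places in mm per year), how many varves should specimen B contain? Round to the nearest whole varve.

Specimen A: adjusted count: 13946 − 9 + 16 = 13953 varves.
A: Extension rate ≈ 8453.9 / 13953 = 0.606 mm/yr.
Specimen B: 4499.4 mm / 0.606 mm per year = 7424.75 years ≈ 7425 varves.

7425 varves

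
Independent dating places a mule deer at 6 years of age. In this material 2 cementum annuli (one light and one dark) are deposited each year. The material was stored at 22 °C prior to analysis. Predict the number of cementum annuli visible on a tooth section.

12 cementum annuli

With 2 cementum annuli per year, 6 years would produce 6 × 2 = 12 cementum annuli.
So 12 cementum annuli should be present.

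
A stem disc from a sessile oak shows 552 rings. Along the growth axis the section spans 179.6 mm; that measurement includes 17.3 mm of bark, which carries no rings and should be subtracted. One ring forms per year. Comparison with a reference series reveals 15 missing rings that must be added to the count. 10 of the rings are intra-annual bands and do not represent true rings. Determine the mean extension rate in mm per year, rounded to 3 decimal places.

0.291 mm per year

Correcting the raw count gives 552 − 10 + 15 = 557 true rings.
Net length = 179.6 − 17.3 = 162.3 mm.
162.3 mm over 557 years gives 162.3 / 557 ≈ 0.291 mm per year.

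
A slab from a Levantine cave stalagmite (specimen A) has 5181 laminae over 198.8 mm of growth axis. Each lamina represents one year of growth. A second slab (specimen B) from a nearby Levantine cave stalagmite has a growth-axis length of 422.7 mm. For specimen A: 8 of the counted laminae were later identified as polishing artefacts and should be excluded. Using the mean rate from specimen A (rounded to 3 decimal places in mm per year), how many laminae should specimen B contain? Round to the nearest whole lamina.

11124 laminae

Specimen A: adjusted count: 5181 − 8 = 5173 laminae.
A: Mean rate = 198.8 mm / 5173 years ≈ 0.038 mm per year.
Specimen B: 422.7 mm / 0.038 mm per year = 11123.68 years ≈ 11124 laminae.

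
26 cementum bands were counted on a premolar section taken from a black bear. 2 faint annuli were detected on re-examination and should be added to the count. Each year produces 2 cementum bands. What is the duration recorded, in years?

After corrections the count is 26 + 2 = 28 cementum bands.
With 2 cementum bands per year, 28 / 2 = 14 years.

14 years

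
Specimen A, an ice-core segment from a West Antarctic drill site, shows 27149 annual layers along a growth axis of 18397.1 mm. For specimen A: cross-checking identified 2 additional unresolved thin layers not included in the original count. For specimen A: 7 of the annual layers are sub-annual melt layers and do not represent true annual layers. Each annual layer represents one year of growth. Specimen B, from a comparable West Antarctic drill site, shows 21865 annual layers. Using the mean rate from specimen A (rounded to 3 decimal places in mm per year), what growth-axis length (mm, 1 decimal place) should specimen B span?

14824.5 mm

Specimen A: after corrections the count is 27149 − 7 + 2 = 27144 annual layers.
A: Extension rate ≈ 18397.1 / 27144 = 0.678 mm per year.
B's length ≈ 0.678 × 21865 = 14824.5 mm.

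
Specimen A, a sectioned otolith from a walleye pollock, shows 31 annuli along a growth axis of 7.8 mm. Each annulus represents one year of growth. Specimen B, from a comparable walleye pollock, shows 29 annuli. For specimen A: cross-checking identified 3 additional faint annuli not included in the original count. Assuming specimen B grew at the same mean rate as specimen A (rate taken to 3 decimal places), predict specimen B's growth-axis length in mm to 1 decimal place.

6.6 mm

Specimen A: true annulus count = 31 + 3 = 34.
A: Mean rate = 7.8 mm / 34 years ≈ 0.229 mm per year.
B's length ≈ 0.229 × 29 = 6.6 mm.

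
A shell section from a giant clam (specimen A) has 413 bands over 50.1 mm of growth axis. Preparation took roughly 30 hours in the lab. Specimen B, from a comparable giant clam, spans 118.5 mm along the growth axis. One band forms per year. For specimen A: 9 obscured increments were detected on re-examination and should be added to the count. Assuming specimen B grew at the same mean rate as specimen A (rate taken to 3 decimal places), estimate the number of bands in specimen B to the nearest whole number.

996 bands

Specimen A: true band count = 413 + 9 = 422.
A: Mean rate = 50.1 mm / 422 years ≈ 0.119 mm/year.
Specimen B: 118.5 mm / 0.119 mm per year = 995.80 years ≈ 996 bands.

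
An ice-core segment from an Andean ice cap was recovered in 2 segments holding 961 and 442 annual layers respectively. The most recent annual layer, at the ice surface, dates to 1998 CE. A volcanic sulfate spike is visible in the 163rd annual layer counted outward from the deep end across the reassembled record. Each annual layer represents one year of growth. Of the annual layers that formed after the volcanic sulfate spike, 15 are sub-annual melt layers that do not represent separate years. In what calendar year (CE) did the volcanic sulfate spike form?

773 CE

Total annual layers = 961 + 442 = 1403.
Between annual layer 163 and the ice surface there are 1403 − 163 = 1240 annual layers.
1240 − 15 false = 1225 true annual layers after the volcanic sulfate spike.
The annual layer at the ice surface is 1998 CE, so the volcanic sulfate spike dates to 1998 − 1225 = 773 CE.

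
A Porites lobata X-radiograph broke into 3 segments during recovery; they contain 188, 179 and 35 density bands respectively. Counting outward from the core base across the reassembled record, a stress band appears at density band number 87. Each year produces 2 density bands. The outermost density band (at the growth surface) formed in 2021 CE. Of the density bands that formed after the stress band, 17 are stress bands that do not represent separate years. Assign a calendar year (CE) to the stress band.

1872 CE

Total density bands = 188 + 179 + 35 = 402.
Between density band 87 and the growth surface there are 402 − 87 = 315 density bands.
315 − 17 false = 298 true density bands after the stress band.
With 2 density bands per year, 298 / 2 = 149 years.
2021 − 149 = 1872 CE.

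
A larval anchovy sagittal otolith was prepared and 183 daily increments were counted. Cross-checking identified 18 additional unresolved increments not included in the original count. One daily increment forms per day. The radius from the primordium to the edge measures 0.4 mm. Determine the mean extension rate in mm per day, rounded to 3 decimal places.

0.002 mm per day

True daily increment count = 183 + 18 = 201.
Mean rate = 0.4 mm / 201 days ≈ 0.002 mm per day.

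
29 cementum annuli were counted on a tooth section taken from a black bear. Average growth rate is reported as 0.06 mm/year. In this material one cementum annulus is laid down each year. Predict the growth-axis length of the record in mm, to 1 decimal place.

1.7 mm

29 years of growth are recorded.
Predicted length = 0.06 mm/year × 29 years = 1.7 mm.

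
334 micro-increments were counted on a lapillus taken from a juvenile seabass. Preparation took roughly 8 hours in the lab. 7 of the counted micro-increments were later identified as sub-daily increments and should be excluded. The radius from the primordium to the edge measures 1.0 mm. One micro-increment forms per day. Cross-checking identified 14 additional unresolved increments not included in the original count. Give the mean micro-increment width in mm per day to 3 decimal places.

0.003 mm per day

True micro-increment count = 334 − 7 + 14 = 341.
Mean rate = 1.0 mm / 341 days ≈ 0.003 mm per day.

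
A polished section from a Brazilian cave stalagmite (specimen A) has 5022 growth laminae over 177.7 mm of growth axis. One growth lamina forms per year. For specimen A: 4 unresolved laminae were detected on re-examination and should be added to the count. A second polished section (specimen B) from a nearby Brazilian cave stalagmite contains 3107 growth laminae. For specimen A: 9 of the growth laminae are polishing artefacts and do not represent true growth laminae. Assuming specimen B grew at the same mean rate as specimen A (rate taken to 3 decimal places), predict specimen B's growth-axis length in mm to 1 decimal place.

108.7 mm

Specimen A: after corrections the count is 5022 − 9 + 4 = 5017 growth laminae.
A: 177.7 mm over 5017 years gives 177.7 / 5017 ≈ 0.035 mm/year.
Length of B = 0.035 × 3107 = 108.7 mm.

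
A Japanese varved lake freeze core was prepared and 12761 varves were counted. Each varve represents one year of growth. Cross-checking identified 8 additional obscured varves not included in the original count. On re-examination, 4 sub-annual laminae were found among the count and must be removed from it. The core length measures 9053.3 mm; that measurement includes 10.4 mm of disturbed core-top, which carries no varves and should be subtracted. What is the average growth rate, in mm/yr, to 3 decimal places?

0.708 mm/yr

True varve count = 12761 − 4 + 8 = 12765.
The growth record spans 9053.3 − 10.4 = 9042.9 mm.
Mean rate = 9042.9 mm / 12765 years ≈ 0.708 mm/yr.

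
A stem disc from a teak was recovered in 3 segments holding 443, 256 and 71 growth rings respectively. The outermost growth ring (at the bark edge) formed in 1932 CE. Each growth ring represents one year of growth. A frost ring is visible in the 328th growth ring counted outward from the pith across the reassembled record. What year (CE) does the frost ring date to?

Total growth rings = 443 + 256 + 71 = 770.
The frost ring sits at growth ring 328 from the pith, so 770 − 328 = 442 growth rings formed after it.
1932 − 442 = 1490 CE.

1490 CE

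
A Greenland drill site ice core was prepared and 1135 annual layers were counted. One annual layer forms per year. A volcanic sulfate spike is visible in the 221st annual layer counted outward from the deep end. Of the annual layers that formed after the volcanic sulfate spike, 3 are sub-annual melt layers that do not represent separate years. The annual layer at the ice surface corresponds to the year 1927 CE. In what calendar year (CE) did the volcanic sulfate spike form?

1135 − 221 = 914 annual layers lie beyond the volcanic sulfate spike toward the ice surface.
Removing the 3 false annual layers leaves 914 − 3 = 911 true annual layers beyond the volcanic sulfate spike.
1927 − 911 = 1016 CE.

1016 CE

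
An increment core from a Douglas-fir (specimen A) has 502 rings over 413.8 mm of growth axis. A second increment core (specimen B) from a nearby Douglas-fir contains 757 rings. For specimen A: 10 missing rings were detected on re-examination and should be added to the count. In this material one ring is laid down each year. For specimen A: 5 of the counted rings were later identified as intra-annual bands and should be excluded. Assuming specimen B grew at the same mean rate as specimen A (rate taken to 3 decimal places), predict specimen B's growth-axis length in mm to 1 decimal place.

617.7 mm

Specimen A: adjusted count: 502 − 5 + 10 = 507 rings.
A: 413.8 mm over 507 years gives 413.8 / 507 ≈ 0.816 mm/yr.
Length of B = 0.816 × 757 = 617.7 mm.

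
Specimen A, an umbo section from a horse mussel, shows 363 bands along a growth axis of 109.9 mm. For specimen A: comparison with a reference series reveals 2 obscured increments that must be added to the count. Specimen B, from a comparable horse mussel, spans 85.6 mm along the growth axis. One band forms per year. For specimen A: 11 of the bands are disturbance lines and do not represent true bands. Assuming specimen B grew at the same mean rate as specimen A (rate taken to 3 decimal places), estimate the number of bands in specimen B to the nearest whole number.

Specimen A: true band count = 363 − 11 + 2 = 354.
A: Extension rate ≈ 109.9 / 354 = 0.310 mm/year.
B spans 85.6 / 0.310 = 276.13 years ≈ 276 bands.

276 bands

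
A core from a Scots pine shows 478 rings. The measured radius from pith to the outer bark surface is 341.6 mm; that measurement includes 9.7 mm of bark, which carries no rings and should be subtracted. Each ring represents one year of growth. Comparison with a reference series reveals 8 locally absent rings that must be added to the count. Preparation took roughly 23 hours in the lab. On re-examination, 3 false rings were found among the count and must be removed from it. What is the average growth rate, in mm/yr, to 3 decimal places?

0.687 mm/yr

After corrections the count is 478 − 3 + 8 = 483 rings.
Net length = 341.6 − 9.7 = 331.9 mm.
331.9 mm over 483 years gives 331.9 / 483 ≈ 0.687 mm/yr.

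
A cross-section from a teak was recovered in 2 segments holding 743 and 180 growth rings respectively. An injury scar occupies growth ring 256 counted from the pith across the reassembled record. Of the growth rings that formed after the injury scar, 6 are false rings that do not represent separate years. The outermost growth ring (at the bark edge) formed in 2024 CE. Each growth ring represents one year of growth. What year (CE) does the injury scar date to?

1363 CE

Total growth rings = 743 + 180 = 923.
923 − 256 = 667 growth rings lie beyond the injury scar toward the bark edge.
667 − 6 false = 661 true growth rings after the injury scar.
2024 − 661 = 1363 CE.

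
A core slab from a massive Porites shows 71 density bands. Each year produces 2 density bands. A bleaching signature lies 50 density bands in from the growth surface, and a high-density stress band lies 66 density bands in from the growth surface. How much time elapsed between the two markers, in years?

8 yr

66 − 50 = 16 density bands lie between the two events.
Dividing by 2 density bands per year: 16 / 2 = 8 years.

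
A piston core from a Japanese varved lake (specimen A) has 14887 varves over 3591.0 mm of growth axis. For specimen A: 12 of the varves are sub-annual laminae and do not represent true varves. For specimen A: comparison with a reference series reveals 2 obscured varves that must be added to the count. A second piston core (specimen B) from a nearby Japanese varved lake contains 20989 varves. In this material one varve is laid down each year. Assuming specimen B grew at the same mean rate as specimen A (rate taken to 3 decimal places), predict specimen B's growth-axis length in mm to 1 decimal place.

5058.3 mm

Specimen A: correcting the raw count gives 14887 − 12 + 2 = 14877 true varves.
A: Mean rate = 3591.0 mm / 14877 years ≈ 0.241 mm per year.
B's length ≈ 0.241 × 20989 = 5058.3 mm.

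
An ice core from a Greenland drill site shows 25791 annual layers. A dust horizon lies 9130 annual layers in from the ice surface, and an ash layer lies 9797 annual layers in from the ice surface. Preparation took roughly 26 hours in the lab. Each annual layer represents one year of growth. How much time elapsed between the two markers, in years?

667 years

9797 − 9130 = 667 annual layers lie between the two events.
At one annual layer per year, 667 years elapsed between them.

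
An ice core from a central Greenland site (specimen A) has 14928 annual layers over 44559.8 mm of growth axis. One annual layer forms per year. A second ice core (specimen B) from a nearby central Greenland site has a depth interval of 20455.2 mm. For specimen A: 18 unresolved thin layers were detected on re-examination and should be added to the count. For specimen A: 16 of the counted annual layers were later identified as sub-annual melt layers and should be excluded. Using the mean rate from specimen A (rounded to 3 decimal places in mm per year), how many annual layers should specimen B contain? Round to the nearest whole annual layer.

6853 annual layers

Specimen A: true annual layer count = 14928 − 16 + 18 = 14930.
A: 44559.8 mm over 14930 years gives 44559.8 / 14930 ≈ 2.985 mm per year.
For B, 20455.2 / 2.985 = 6852.66 years ≈ 6853 annual layers.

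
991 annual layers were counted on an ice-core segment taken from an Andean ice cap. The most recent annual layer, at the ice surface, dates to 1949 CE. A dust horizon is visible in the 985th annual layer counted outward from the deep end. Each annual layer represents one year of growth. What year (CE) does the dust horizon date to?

1943 CE

Between annual layer 985 and the ice surface there are 991 − 985 = 6 annual layers.
Counting back 6 years from 1949 CE places the dust horizon in 1949 − 6 = 1943 CE.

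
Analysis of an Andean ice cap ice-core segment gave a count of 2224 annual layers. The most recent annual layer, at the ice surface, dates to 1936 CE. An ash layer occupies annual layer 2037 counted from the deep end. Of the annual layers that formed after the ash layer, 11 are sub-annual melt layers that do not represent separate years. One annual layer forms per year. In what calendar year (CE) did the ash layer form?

The ash layer sits at annual layer 2037 from the deep end, so 2224 − 2037 = 187 annual layers formed after it.
Removing the 11 false annual layers leaves 187 − 11 = 176 true annual layers beyond the ash layer.
The annual layer at the ice surface is 1936 CE, so the ash layer dates to 1936 − 176 = 1760 CE.

1760 CE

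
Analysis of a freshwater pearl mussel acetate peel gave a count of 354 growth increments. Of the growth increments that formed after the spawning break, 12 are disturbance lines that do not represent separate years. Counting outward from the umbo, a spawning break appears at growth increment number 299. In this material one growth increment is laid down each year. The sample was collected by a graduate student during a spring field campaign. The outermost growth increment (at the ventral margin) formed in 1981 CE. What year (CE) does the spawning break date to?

1938 CE

The spawning break sits at growth increment 299 from the umbo, so 354 − 299 = 55 growth increments formed after it.
55 − 12 false = 43 true growth increments after the spawning break.
1981 − 43 = 1938 CE.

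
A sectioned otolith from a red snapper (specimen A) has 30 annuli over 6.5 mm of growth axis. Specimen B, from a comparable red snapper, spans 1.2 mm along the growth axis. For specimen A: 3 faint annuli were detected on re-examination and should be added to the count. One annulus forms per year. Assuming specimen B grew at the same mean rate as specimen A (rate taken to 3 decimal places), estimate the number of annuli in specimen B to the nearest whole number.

6 annuli

Specimen A: adjusted count: 30 + 3 = 33 annuli.
A: Extension rate ≈ 6.5 / 33 = 0.197 mm per year.
B spans 1.2 / 0.197 = 6.09 years ≈ 6 annuli.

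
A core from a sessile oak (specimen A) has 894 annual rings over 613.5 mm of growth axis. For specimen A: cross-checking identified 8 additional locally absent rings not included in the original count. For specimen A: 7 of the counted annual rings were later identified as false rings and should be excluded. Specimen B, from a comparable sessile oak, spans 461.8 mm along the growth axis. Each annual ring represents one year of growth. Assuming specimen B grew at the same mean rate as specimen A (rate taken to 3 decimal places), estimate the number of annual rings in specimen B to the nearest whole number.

674 annual rings

Specimen A: true annual ring count = 894 − 7 + 8 = 895.
A: Mean rate = 613.5 mm / 895 years ≈ 0.685 mm/yr.
B spans 461.8 / 0.685 = 674.16 years ≈ 674 annual rings.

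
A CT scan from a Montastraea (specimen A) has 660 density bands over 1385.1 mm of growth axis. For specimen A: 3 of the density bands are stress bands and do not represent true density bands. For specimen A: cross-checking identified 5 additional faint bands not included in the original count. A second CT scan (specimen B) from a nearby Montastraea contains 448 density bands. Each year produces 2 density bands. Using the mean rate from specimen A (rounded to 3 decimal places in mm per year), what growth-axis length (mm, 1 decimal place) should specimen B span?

937.4 mm

Specimen A: correcting the raw count gives 660 − 3 + 5 = 662 true density bands.
Specimen A: dividing by 2 density bands per year: 662 / 2 = 331 years.
A: Mean rate = 1385.1 mm / 331 years ≈ 4.185 mm/yr.
Specimen B: dividing by 2 density bands per year: 448 / 2 = 224 years. Length of B = 4.185 × 224 = 937.4 mm.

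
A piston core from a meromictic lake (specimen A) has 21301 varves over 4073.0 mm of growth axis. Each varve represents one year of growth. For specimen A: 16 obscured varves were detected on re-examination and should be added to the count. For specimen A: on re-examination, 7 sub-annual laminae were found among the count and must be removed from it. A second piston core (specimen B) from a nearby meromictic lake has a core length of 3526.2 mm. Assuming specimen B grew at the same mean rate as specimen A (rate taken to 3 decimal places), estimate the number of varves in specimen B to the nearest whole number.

Specimen A: after corrections the count is 21301 − 7 + 16 = 21310 varves.
A: Extension rate ≈ 4073.0 / 21310 = 0.191 mm/year.
B spans 3526.2 / 0.191 = 18461.78 years ≈ 18462 varves.

18462 varves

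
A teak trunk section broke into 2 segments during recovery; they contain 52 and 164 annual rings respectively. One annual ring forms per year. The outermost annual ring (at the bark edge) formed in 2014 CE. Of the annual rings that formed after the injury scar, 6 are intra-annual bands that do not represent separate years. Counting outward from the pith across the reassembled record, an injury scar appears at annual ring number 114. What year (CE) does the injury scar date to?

1918 CE

Total annual rings = 52 + 164 = 216.
Between annual ring 114 and the bark edge there are 216 − 114 = 102 annual rings.
Removing the 6 false annual rings leaves 102 − 6 = 96 true annual rings beyond the injury scar.
Counting back 96 years from 2014 CE places the injury scar in 2014 − 96 = 1918 CE.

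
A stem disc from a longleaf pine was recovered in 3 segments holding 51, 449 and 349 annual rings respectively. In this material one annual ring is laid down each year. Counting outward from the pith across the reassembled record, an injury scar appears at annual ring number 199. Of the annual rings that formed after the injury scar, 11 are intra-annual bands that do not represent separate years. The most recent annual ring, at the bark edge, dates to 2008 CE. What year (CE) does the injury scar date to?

Total annual rings = 51 + 449 + 349 = 849.
Between annual ring 199 and the bark edge there are 849 − 199 = 650 annual rings.
650 − 11 false = 639 true annual rings after the injury scar.
The annual ring at the bark edge is 2008 CE, so the injury scar dates to 2008 − 639 = 1369 CE.

1369 CE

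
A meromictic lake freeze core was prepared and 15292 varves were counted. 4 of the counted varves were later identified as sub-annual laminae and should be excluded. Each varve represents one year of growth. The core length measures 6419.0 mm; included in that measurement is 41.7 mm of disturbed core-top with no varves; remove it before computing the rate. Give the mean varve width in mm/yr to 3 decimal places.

After corrections the count is 15292 − 4 = 15288 varves.
Net length = 6419.0 − 41.7 = 6377.3 mm.
6377.3 mm over 15288 years gives 6377.3 / 15288 ≈ 0.417 mm/yr.

0.417 mm/yr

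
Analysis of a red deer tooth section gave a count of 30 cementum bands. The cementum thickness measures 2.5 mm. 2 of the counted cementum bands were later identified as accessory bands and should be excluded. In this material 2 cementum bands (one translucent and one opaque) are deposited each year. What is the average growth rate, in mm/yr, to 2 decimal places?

Correcting the raw count gives 30 − 2 = 28 true cementum bands.
With 2 cementum bands per year, 28 / 2 = 14 years.
Mean rate = 2.5 mm / 14 years ≈ 0.18 mm/yr.

0.18 mm/yr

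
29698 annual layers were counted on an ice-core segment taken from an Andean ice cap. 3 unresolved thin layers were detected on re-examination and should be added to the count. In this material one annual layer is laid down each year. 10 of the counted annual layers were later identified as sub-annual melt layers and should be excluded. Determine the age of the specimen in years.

29691 yr

True annual layer count = 29698 − 10 + 3 = 29691.
One annual layer per year makes the duration 29691 years.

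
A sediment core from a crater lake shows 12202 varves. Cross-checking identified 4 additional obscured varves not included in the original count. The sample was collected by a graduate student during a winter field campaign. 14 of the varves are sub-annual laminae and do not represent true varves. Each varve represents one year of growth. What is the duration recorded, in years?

12192 years

True varve count = 12202 − 14 + 4 = 12192.
One varve per year makes the duration 12192 years.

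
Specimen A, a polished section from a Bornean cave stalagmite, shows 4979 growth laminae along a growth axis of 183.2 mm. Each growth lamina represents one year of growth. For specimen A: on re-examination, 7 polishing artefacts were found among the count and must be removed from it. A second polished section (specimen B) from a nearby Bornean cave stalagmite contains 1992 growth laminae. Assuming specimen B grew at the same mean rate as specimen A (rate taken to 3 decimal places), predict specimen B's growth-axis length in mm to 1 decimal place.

Specimen A: correcting the raw count gives 4979 − 7 = 4972 true growth laminae.
A: Extension rate ≈ 183.2 / 4972 = 0.037 mm/yr.
B's length ≈ 0.037 × 1992 = 73.7 mm.

73.7 mm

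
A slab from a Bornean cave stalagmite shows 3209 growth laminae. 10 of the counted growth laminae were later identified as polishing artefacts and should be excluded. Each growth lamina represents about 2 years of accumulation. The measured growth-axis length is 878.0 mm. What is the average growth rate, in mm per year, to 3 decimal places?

After corrections the count is 3209 − 10 = 3199 growth laminae.
Multiplying by 2 years per growth lamina: 3199 × 2 = 6398 years.
Extension rate ≈ 878.0 / 6398 = 0.137 mm per year.

0.137 mm per year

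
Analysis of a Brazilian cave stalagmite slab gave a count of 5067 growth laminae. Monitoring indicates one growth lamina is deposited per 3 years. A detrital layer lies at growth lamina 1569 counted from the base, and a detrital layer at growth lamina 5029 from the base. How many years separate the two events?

The two markers are separated by 5029 − 1569 = 3460 growth laminae.
At 3 years per growth lamina, 3460 × 3 = 10380 years.

10380 yr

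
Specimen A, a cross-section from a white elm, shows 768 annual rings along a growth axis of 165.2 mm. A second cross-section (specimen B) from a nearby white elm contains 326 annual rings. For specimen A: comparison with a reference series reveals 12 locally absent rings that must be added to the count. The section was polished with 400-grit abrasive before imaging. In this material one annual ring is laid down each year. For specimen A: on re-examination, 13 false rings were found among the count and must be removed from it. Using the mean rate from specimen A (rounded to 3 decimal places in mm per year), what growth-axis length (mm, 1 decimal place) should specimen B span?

70.1 mm

Specimen A: after corrections the count is 768 − 13 + 12 = 767 annual rings.
A: Mean rate = 165.2 mm / 767 years ≈ 0.215 mm per year.
For B, 0.215 mm/year × 326 years = 70.1 mm.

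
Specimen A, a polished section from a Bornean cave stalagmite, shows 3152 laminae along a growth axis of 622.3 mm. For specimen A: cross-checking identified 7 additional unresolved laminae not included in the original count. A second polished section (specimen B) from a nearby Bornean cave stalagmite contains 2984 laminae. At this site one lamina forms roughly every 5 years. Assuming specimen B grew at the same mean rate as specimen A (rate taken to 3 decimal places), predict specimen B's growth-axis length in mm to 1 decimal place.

Specimen A: correcting the raw count gives 3152 + 7 = 3159 true laminae.
Specimen A: multiplying by 5 years per lamina: 3159 × 5 = 15795 years.
A: Extension rate ≈ 622.3 / 15795 = 0.039 mm/year.
Specimen B: 2984 laminae at 5 years each span 2984 × 5 = 14920 years. For B, 0.039 mm/year × 14920 years = 581.9 mm.

581.9 mm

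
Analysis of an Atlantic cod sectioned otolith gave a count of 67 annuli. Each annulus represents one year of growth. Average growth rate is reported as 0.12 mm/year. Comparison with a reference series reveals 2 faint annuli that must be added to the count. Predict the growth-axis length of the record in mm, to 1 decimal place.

Adjusted count: 67 + 2 = 69 annuli.
Length ≈ 0.12 × 69 = 8.3 mm.

8.3 mm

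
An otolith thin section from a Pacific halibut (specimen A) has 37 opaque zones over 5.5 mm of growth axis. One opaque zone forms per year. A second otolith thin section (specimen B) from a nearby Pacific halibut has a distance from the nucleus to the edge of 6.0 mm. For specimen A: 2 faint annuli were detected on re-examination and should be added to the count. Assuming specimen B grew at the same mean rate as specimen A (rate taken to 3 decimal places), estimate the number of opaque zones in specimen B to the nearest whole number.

Specimen A: after corrections the count is 37 + 2 = 39 opaque zones.
A: Mean rate = 5.5 mm / 39 years ≈ 0.141 mm per year.
B spans 6.0 / 0.141 = 42.55 years ≈ 43 opaque zones.

43 opaque zones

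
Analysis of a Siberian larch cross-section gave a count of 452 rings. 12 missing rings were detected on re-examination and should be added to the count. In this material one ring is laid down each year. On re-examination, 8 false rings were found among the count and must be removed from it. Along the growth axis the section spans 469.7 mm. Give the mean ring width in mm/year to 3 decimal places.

1.030 mm/year

Adjusted count: 452 − 8 + 12 = 456 rings.
469.7 mm over 456 years gives 469.7 / 456 ≈ 1.030 mm/year.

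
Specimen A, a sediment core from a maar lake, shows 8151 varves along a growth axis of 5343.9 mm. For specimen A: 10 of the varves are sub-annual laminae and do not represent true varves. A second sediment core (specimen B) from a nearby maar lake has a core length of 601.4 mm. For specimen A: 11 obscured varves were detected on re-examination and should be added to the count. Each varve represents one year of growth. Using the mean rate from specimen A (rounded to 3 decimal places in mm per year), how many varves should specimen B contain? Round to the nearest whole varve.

917 varves

Specimen A: after corrections the count is 8151 − 10 + 11 = 8152 varves.
A: Mean rate = 5343.9 mm / 8152 years ≈ 0.656 mm per year.
Specimen B: 601.4 mm / 0.656 mm per year = 916.77 years ≈ 917 varves.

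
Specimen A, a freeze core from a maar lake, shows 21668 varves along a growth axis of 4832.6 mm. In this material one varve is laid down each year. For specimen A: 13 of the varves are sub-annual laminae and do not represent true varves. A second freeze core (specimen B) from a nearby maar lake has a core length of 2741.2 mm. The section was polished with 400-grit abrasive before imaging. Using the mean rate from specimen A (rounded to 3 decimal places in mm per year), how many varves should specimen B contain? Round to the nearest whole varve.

12292 varves

Specimen A: correcting the raw count gives 21668 − 13 = 21655 true varves.
A: 4832.6 mm over 21655 years gives 4832.6 / 21655 ≈ 0.223 mm/yr.
For B, 2741.2 / 0.223 = 12292.38 years ≈ 12292 varves.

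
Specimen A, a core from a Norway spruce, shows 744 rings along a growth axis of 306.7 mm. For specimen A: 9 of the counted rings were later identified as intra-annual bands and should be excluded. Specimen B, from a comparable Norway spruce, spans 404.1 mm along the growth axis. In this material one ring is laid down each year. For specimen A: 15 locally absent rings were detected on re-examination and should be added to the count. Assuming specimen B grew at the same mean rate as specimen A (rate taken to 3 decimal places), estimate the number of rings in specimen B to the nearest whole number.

988 rings

Specimen A: true ring count = 744 − 9 + 15 = 750.
A: Extension rate ≈ 306.7 / 750 = 0.409 mm/yr.
B spans 404.1 / 0.409 = 988.02 years ≈ 988 rings.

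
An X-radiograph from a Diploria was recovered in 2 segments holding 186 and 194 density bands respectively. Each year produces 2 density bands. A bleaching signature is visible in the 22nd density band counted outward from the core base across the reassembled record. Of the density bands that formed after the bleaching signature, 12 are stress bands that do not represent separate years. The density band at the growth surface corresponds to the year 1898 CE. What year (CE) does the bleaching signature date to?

Total density bands = 186 + 194 = 380.
The bleaching signature sits at density band 22 from the core base, so 380 − 22 = 358 density bands formed after it.
Excluding 12 false density bands: 358 − 12 = 346.
Dividing by 2 density bands per year: 346 / 2 = 173 years.
1898 − 173 = 1725 CE.

1725 CE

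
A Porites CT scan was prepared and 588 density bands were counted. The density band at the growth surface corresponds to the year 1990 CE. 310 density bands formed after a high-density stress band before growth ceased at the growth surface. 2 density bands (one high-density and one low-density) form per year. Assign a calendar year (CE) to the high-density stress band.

310 density bands post-date the high-density stress band.
Dividing by 2 density bands per year: 310 / 2 = 155 years.
1990 − 155 = 1835 CE.

1835 CE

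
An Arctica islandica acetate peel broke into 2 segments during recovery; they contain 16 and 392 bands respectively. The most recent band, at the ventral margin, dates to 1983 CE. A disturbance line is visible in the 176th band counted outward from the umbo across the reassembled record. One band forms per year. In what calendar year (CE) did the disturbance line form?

Total bands = 16 + 392 = 408.
408 − 176 = 232 bands lie beyond the disturbance line toward the ventral margin.
1983 − 232 = 1751 CE.

1751 CE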